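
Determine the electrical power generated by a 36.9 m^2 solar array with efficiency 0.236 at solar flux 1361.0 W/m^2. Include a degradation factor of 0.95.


P = area * eta * S * degradation
P = 36.9 * 0.236 * 1361.0 * 0.95
P = 11259.5258 W

11259.5258 W


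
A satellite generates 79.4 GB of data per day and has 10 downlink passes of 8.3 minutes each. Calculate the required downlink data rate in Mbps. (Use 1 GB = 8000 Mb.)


total contact time = 10 * 8.3 * 60 = 4980.0000 s
data = 79.4 GB = 635200.0000 Mb
rate = 635200.0000 / 4980.0000 = 127.5502 Mbps

127.5502 Mbps


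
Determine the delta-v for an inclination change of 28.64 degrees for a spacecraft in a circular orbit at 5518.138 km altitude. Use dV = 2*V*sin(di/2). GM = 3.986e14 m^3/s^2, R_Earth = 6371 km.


r = 11889.1380 km = 1.1889138e+07 m
V = sqrt(mu/r) = 5790.1986 m/s
di = 28.64 deg = 0.4998623 rad
dV = 2*V*sin(di/2) = 2*5790.1986*sin(0.2499311)
dV = 2864.2636 m/s = 2.8643 km/s

2.8643 km/s


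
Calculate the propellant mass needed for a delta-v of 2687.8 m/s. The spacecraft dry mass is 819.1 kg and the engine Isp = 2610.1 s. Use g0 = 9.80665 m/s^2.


ve = Isp * g0 = 2610.1 * 9.80665 = 25596.337165 m/s
mass ratio = exp(dv/ve) = exp(2687.8/25596.337165) = 1.11071862
m_prop = m_dry * (mr - 1) = 819.1 * (1.11071862 - 1)
m_prop = 90.6896 kg

90.6896 kg


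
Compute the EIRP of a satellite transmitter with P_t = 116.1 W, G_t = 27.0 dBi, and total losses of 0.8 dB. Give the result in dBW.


Pt = 116.1 W = 20.6483 dBW
EIRP = Pt_dBW + Gt - losses = 20.6483 + 27.0 - 0.8 = 46.8483 dBW

46.8483 dBW


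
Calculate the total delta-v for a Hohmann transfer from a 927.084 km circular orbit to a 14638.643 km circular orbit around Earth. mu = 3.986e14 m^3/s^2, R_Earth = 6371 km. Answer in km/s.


r1 = 7298.0840 km = 7.298084e+06 m
r2 = 21009.6430 km = 2.1009643e+07 m
dv1 = sqrt(mu/r1)*(sqrt(2*r2/(r1+r2)) - 1) = 1613.6752 m/s
dv2 = sqrt(mu/r2)*(1 - sqrt(2*r1/(r1+r2))) = 1228.0053 m/s
total dv = |dv1| + |dv2| = 1613.6752 + 1228.0053 = 2841.6804 m/s = 2.8417 km/s

2.8417 km/s


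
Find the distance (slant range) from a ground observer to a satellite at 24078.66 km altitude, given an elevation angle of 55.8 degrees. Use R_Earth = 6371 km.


h = 24078.66 km, el = 55.8 deg
d = -R_E*sin(el) + sqrt((R_E*sin(el))^2 + 2*R_E*h + h^2)
d = -6371.0000*sin(0.9738937) + sqrt((6371.0000*0.8270806)^2 + 2*6371.0000*24078.66 + 24078.66^2)
d = 24969.0227 km

24969.0227 km


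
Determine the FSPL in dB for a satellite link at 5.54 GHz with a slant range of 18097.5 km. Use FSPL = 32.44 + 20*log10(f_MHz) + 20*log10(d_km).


f = 5.54 GHz = 5540.0000 MHz
d = 18097.5 km
FSPL = 32.44 + 20*log10(5540.0000) + 20*log10(18097.5)
FSPL = 32.44 + 74.8702 + 85.1524
FSPL = 192.4626 dB

192.4626 dB


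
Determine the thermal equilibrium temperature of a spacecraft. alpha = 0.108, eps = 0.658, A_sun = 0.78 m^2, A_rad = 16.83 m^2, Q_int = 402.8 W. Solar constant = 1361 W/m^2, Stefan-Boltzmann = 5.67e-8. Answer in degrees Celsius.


Numerator = alpha*S*A_sun + Q_int = 0.108*1361*0.78 + 402.8 = 517.4506 W
Denominator = eps*sigma*A_rad = 0.658*5.67e-8*16.83 = 6.2790374e-07 W/K^4
T^4 = 8.2409231e+08 K^4
T = 169.4314 K = -103.7186 C

-103.7186 degrees Celsius


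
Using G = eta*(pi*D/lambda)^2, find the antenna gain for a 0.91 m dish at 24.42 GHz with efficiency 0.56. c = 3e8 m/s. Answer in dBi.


lambda = c/f = 3e8 / 2.442e+10 = 0.01228501 m
G = eta*(pi*D/lambda)^2 = 0.56*(pi*0.91/0.01228501)^2
G = 30326.2958 (linear)
G = 10*log10(30326.2958) = 44.8182 dBi

44.8182 dBi


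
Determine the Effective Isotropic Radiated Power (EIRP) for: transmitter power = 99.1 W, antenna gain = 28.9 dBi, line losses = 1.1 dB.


Pt = 99.1 W = 19.9607 dBW
EIRP = Pt_dBW + Gt - losses = 19.9607 + 28.9 - 1.1 = 47.7607 dBW

47.7607 dBW


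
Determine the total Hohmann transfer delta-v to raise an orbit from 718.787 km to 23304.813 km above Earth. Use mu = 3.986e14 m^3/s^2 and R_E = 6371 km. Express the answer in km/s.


r1 = 7089.7870 km = 7.089787e+06 m
r2 = 29675.8130 km = 2.9675813e+07 m
dv1 = sqrt(mu/r1)*(sqrt(2*r2/(r1+r2)) - 1) = 2028.6964 m/s
dv2 = sqrt(mu/r2)*(1 - sqrt(2*r1/(r1+r2))) = 1388.9133 m/s
total dv = |dv1| + |dv2| = 2028.6964 + 1388.9133 = 3417.6098 m/s = 3.4176 km/s

3.4176 km/s


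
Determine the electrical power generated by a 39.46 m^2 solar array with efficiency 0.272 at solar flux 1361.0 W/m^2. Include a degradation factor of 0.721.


P = area * eta * S * degradation
P = 39.46 * 0.272 * 1361.0 * 0.721
P = 10532.2067 W

10532.2067 W


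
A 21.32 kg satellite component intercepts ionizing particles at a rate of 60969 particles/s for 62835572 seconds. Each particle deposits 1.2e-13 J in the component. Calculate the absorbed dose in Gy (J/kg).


Total energy deposited = rate * time * E_per
  = 60969 * 62835572 * 1.2e-13 = 0.4597226 J
Dose = E_total / mass = 0.4597226 / 21.32
Dose = 0.02156298 Gy

0.0216 Gy


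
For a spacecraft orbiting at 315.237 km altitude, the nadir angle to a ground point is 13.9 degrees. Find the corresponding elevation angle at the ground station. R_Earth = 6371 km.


r = R_E + alt = 6686.2370 km
Law of sines in the satellite / Earth-center / ground-point triangle:
  sin(nadir)/R_E = sin(90 + el)/r  =>  cos(el) = (r/R_E)*sin(nadir)
cos(el) = (6686.2370 / 6371.0000) * sin(13.9 deg) = 0.2521145
el = arccos(0.2521145) = 75.3973 deg
(Earth-central angle = 90 - nadir - el = 0.7026741 deg)

75.3973 degrees


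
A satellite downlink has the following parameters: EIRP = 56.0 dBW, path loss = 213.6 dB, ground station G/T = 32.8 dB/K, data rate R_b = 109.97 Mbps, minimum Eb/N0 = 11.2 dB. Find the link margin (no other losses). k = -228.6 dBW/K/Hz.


C/N0 = EIRP - FSPL + G/T - k = 56.0 - 213.6 + 32.8 - (-228.6)
C/N0 = 103.8000 dB-Hz
R_b = 109.97 Mbps = 1.0997e+08 bps -> 10*log10(R_b) = 80.4127 dB-Hz
Eb/N0 = C/N0 - 10*log10(R_b) = 103.8000 - 80.4127 = 23.3873 dB
Margin = Eb/N0 - Eb/N0_req = 23.3873 - 11.2 = 12.1873 dB (link closes)

12.1873 dB


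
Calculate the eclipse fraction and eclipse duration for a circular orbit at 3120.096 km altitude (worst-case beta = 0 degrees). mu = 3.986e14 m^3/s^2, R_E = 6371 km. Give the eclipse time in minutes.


r = 9491.0960 km
T = 153.3679 min
Eclipse fraction = arcsin(R_E/r)/pi = arcsin(6371.0000/9491.0960)/pi
= arcsin(0.6712607)/pi = 0.2342469
Eclipse duration = 0.2342469 * 153.3679 = 35.9260 min

35.9260 minutes


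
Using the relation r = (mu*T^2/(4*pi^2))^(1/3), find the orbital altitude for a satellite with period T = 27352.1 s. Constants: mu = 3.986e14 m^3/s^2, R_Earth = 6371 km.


T = 27352.1 s
r = (mu*T^2/(4*pi^2))^(1/3) = (3.986e14 * 27352.1^2 / (4*pi^2))^(1/3)
r = 1.9620932e+07 m = 19620.9322 km
alt = r - R_E = 19620.9322 - 6371 = 13249.9322 km

13249.9322 km


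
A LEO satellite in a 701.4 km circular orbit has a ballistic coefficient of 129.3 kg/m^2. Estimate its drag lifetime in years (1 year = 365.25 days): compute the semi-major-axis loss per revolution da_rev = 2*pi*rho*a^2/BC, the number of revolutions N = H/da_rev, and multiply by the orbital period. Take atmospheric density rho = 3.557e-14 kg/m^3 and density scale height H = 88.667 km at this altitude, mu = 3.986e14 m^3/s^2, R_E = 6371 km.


a = R_E + alt = 7072.4000 km = 7.0724e+06 m
da_rev = 2*pi*rho*a^2/BC = 2*pi*3.557e-14*(7.0724e+06)^2/129.3 = 0.0864567368 m per revolution
N = H/da_rev = 88667.0000 m / 0.0864567368 m = 1.025565e+06 revolutions
P = 2*pi*sqrt(a^3/mu) = 5919.1786 s
lifetime = N*P = 1.025565e+06 * 5919.1786 = 6.0705022e+09 s = 70260.4419 days
years = 70260.4419 / 365.25 = 192.3626 years

192.3626 years


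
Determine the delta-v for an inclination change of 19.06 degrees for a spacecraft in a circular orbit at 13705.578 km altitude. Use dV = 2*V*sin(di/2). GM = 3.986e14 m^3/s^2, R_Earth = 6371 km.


r = 20076.5780 km = 2.0076578e+07 m
V = sqrt(mu/r) = 4455.7806 m/s
di = 19.06 deg = 0.3326598 rad
dV = 2*V*sin(di/2) = 2*4455.7806*sin(0.1663299)
dV = 1475.4337 m/s = 1.4754 km/s

1.4754 km/s


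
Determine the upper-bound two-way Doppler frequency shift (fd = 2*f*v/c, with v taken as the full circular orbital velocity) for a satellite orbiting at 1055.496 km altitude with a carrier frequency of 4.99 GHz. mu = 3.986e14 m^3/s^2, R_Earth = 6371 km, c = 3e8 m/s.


r = 7.426496e+06 m
v = sqrt(mu/r) = 7326.1646 m/s (worst-case radial velocity)
f = 4.99 GHz = 4.99e+09 Hz
fd = 2*f*v/c = 2*4.99e+09*7326.1646/3.0e+08
fd = 243717.0754 Hz

243717.0754 Hz


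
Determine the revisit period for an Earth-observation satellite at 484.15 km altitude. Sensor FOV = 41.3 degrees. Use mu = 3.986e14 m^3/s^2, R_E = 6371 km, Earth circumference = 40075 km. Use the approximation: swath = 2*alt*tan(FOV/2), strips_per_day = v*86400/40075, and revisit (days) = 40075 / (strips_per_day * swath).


swath = 2*484.15*tan(0.3604105) = 364.9247 km
v = sqrt(mu/r) = 7625.3567 m/s = 7.6254 km/s
strips/day = v*86400/40075 = 7.6254*86400/40075 = 16.4399
coverage/day = strips * swath = 16.4399 * 364.9247 = 5999.3430 km
revisit = 40075 / 5999.3430 = 6.6799 days

6.6799 days


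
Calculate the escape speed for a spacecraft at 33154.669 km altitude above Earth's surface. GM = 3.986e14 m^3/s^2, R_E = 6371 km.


r = 6371.0 + 33154.669 = 39525.6690 km = 3.9525669e+07 m
v_esc = sqrt(2*mu/r) = sqrt(2*3.986e14 / 3.9525669e+07)
v_esc = 4491.0101 m/s = 4.4910 km/s

4.4910 km/s


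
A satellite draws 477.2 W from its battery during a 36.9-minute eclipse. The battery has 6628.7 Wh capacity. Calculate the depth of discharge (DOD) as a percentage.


E_used = P * t / 60 = 477.2 * 36.9 / 60 = 293.4780 Wh
DOD = E_used / E_total * 100 = 293.4780 / 6628.7 * 100
DOD = 4.4274 %

4.4274 %


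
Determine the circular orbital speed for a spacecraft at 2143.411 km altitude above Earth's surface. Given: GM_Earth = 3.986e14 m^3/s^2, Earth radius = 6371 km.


r = R_E + alt = 6371.0 + 2143.411 = 8514.4110 km = 8.514411e+06 m
v = sqrt(mu/r) = sqrt(3.986e14 / 8.514411e+06) = 6842.1303 m/s = 6.8421 km/s

6.8421 km/s


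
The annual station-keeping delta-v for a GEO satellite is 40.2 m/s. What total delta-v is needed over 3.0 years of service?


dV = rate * years = 40.2 * 3.0
dV = 120.6000 m/s

120.6000 m/s


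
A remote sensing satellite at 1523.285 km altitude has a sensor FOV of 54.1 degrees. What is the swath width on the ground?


FOV = 54.1 deg = 0.9442231 rad
swath = 2 * alt * tan(FOV/2) = 2 * 1523.285 * tan(0.4721116)
swath = 2 * 1523.285 * 0.5106252
swath = 1555.6553 km

1555.6553 km


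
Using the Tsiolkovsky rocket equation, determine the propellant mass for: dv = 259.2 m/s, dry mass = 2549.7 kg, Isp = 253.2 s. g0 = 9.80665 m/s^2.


ve = Isp * g0 = 253.2 * 9.80665 = 2483.043780 m/s
mass ratio = exp(dv/ve) = exp(259.2/2483.043780) = 1.11003108
m_prop = m_dry * (mr - 1) = 2549.7 * (1.11003108 - 1)
m_prop = 280.5462 kg

280.5462 kg


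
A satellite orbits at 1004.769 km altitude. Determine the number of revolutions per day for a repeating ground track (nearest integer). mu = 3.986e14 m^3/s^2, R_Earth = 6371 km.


r = 7.375769e+06 m
T = 2*pi*sqrt(r^3/mu) = 6304.0868 s = 105.0681 min
revs/day = 1440 / 105.0681 = 13.7054
Rounded: 14 revolutions per day

14 revolutions per day


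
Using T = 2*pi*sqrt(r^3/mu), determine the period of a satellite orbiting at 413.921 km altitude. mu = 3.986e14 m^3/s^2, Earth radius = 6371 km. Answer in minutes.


r = 6784.9210 km = 6.784921e+06 m
T = 2*pi*sqrt(r^3/mu) = 2*pi*sqrt(3.1234488e+20 / 3.986e14)
T = 5561.9671 s = 92.6995 min

92.6995 minutes


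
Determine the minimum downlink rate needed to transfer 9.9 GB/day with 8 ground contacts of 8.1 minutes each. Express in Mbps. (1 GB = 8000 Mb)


total contact time = 8 * 8.1 * 60 = 3888.0000 s
data = 9.9 GB = 79200.0000 Mb
rate = 79200.0000 / 3888.0000 = 20.3704 Mbps

20.3704 Mbps


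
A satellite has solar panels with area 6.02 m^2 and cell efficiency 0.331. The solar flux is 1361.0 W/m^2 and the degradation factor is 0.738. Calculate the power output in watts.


P = area * eta * S * degradation
P = 6.02 * 0.331 * 1361.0 * 0.738
P = 2001.4234 W

2001.4234 W


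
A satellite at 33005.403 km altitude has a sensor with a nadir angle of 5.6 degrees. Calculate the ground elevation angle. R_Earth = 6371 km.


r = R_E + alt = 39376.4030 km
Law of sines in the satellite / Earth-center / ground-point triangle:
  sin(nadir)/R_E = sin(90 + el)/r  =>  cos(el) = (r/R_E)*sin(nadir)
cos(el) = (39376.4030 / 6371.0000) * sin(5.6 deg) = 0.6031178
el = arccos(0.6031178) = 52.9065 deg
(Earth-central angle = 90 - nadir - el = 31.4935 deg)

52.9065 degrees


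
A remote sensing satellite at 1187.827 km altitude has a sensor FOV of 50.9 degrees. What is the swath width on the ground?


FOV = 50.9 deg = 0.8883726 rad
swath = 2 * alt * tan(FOV/2) = 2 * 1187.827 * tan(0.4441863)
swath = 2 * 1187.827 * 0.4759048
swath = 1130.5851 km

1130.5851 km


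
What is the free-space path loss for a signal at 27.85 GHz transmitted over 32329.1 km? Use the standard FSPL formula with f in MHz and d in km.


f = 27.85 GHz = 27850.0000 MHz
d = 32329.1 km
FSPL = 32.44 + 20*log10(27850.0000) + 20*log10(32329.1)
FSPL = 32.44 + 88.8965 + 90.1919
FSPL = 211.5284 dB

211.5284 dB


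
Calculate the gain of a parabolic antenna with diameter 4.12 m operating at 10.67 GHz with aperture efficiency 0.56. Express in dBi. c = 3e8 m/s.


lambda = c/f = 3e8 / 1.067e+10 = 0.02811621 m
G = eta*(pi*D/lambda)^2 = 0.56*(pi*4.12/0.02811621)^2
G = 118677.5396 (linear)
G = 10*log10(118677.5396) = 50.7437 dBi

50.7437 dBi


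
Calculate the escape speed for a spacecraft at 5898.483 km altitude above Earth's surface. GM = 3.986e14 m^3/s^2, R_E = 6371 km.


r = 6371.0 + 5898.483 = 12269.4830 km = 1.2269483e+07 m
v_esc = sqrt(2*mu/r) = sqrt(2*3.986e14 / 1.2269483e+07)
v_esc = 8060.6583 m/s = 8.0607 km/s

8.0607 km/s


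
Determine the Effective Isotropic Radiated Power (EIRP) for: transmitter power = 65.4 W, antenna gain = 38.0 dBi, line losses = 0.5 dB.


Pt = 65.4 W = 18.1558 dBW
EIRP = Pt_dBW + Gt - losses = 18.1558 + 38.0 - 0.5 = 55.6558 dBW

55.6558 dBW


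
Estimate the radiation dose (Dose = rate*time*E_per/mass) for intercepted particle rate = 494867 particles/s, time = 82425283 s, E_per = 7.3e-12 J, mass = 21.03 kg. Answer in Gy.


Total energy deposited = rate * time * E_per
  = 494867 * 82425283 * 7.3e-12 = 297.7637 J
Dose = E_total / mass = 297.7637 / 21.03
Dose = 14.1590 Gy

14.1590 Gy


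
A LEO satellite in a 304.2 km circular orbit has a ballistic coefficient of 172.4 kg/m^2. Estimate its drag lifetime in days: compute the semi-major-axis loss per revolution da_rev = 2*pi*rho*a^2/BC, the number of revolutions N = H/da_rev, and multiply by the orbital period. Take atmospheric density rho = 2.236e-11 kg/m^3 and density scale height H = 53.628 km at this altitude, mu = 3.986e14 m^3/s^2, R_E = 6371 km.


a = R_E + alt = 6675.2000 km = 6.6752e+06 m
da_rev = 2*pi*rho*a^2/BC = 2*pi*2.236e-11*(6.6752e+06)^2/172.4 = 36.311398 m per revolution
N = H/da_rev = 53628.0000 m / 36.311398 m = 1476.8916 revolutions
P = 2*pi*sqrt(a^3/mu) = 5427.5976 s
lifetime = N*P = 1476.8916 * 5427.5976 = 8.0159735e+06 s = 92.7775 days

92.7775 days


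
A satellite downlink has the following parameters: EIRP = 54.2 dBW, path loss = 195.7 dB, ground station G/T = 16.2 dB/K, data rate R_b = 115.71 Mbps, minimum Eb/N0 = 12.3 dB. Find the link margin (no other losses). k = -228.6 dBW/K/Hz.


C/N0 = EIRP - FSPL + G/T - k = 54.2 - 195.7 + 16.2 - (-228.6)
C/N0 = 103.3000 dB-Hz
R_b = 115.71 Mbps = 1.1571e+08 bps -> 10*log10(R_b) = 80.6337 dB-Hz
Eb/N0 = C/N0 - 10*log10(R_b) = 103.3000 - 80.6337 = 22.6663 dB
Margin = Eb/N0 - Eb/N0_req = 22.6663 - 12.3 = 10.3663 dB (link closes)

10.3663 dB


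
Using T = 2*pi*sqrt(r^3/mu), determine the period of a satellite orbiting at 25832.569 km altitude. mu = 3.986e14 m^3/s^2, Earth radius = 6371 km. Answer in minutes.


r = 32203.5690 km = 3.2203569e+07 m
T = 2*pi*sqrt(r^3/mu) = 2*pi*sqrt(3.3397351e+22 / 3.986e14)
T = 57513.1599 s = 958.5527 min

958.5527 minutes


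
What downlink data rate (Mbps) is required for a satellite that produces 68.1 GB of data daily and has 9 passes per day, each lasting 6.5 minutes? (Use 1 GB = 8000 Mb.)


total contact time = 9 * 6.5 * 60 = 3510.0000 s
data = 68.1 GB = 544800.0000 Mb
rate = 544800.0000 / 3510.0000 = 155.2137 Mbps

155.2137 Mbps


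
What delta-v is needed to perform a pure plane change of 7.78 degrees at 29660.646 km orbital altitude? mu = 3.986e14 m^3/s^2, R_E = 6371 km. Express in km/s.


r = 36031.6460 km = 3.6031646e+07 m
V = sqrt(mu/r) = 3326.0333 m/s
di = 7.78 deg = 0.1357866 rad
dV = 2*V*sin(di/2) = 2*3326.0333*sin(0.06789331)
dV = 451.2839 m/s = 0.4512839 km/s

0.4513 km/s


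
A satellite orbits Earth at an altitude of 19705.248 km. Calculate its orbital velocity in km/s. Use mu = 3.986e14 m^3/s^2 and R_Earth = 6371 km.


r = R_E + alt = 6371.0 + 19705.248 = 26076.2480 km = 2.6076248e+07 m
v = sqrt(mu/r) = sqrt(3.986e14 / 2.6076248e+07) = 3909.7240 m/s = 3.9097 km/s

3.9097 km/s


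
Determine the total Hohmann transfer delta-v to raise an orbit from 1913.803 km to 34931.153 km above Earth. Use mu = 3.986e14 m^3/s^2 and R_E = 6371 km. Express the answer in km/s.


r1 = 8284.8030 km = 8.284803e+06 m
r2 = 41302.1530 km = 4.1302153e+07 m
dv1 = sqrt(mu/r1)*(sqrt(2*r2/(r1+r2)) - 1) = 2016.2224 m/s
dv2 = sqrt(mu/r2)*(1 - sqrt(2*r1/(r1+r2))) = 1310.7919 m/s
total dv = |dv1| + |dv2| = 2016.2224 + 1310.7919 = 3327.0143 m/s = 3.3270 km/s

3.3270 km/s


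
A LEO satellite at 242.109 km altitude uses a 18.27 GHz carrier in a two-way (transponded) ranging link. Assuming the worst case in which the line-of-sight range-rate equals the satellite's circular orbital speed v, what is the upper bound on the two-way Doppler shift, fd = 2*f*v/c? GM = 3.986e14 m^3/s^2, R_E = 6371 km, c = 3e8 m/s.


r = 6.613109e+06 m
v = sqrt(mu/r) = 7763.6475 m/s (worst-case radial velocity)
f = 18.27 GHz = 1.827e+10 Hz
fd = 2*f*v/c = 2*1.827e+10*7763.6475/3.0e+08
fd = 945612.2616 Hz

945612.2616 Hz


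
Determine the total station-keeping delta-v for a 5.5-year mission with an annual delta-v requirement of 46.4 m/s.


dV = rate * years = 46.4 * 5.5
dV = 255.2000 m/s

255.2000 m/s


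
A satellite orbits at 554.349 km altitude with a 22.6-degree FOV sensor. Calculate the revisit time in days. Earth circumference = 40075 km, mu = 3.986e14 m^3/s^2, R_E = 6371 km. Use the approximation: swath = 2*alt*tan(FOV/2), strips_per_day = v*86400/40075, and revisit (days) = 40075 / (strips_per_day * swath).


swath = 2*554.349*tan(0.1972222) = 221.5397 km
v = sqrt(mu/r) = 7586.6110 m/s = 7.5866 km/s
strips/day = v*86400/40075 = 7.5866*86400/40075 = 16.3564
coverage/day = strips * swath = 16.3564 * 221.5397 = 3623.5948 km
revisit = 40075 / 3623.5948 = 11.0595 days

11.0595 days


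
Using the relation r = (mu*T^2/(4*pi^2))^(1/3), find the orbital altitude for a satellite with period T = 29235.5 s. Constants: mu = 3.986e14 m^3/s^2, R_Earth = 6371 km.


T = 29235.5 s
r = (mu*T^2/(4*pi^2))^(1/3) = (3.986e14 * 29235.5^2 / (4*pi^2))^(1/3)
r = 2.05116e+07 m = 20511.5999 km
alt = r - R_E = 20511.5999 - 6371 = 14140.5999 km

14140.5999 km


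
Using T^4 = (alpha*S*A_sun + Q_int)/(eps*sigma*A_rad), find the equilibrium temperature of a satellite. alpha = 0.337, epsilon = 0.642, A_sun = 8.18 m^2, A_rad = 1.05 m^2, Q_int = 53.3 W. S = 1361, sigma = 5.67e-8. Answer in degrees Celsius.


Numerator = alpha*S*A_sun + Q_int = 0.337*1361*8.18 + 53.3 = 3805.1143 W
Denominator = eps*sigma*A_rad = 0.642*5.67e-8*1.05 = 3.822147e-08 W/K^4
T^4 = 9.9554367e+10 K^4
T = 561.7138 K = 288.5638 C

288.5638 degrees Celsius


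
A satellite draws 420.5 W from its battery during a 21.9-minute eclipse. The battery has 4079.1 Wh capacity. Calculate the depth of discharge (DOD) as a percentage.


E_used = P * t / 60 = 420.5 * 21.9 / 60 = 153.4825 Wh
DOD = E_used / E_total * 100 = 153.4825 / 4079.1 * 100
DOD = 3.7627 %

3.7627 %


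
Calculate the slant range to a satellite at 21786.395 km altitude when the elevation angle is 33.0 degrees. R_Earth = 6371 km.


h = 21786.395 km, el = 33.0 deg
d = -R_E*sin(el) + sqrt((R_E*sin(el))^2 + 2*R_E*h + h^2)
d = -6371.0000*sin(0.5759587) + sqrt((6371.0000*0.544639)^2 + 2*6371.0000*21786.395 + 21786.395^2)
d = 24175.8897 km

24175.8897 km


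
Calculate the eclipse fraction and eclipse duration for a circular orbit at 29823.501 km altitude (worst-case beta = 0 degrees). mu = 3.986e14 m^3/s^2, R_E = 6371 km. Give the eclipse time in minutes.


r = 36194.5010 km
T = 1142.1519 min
Eclipse fraction = arcsin(R_E/r)/pi = arcsin(6371.0000/36194.5010)/pi
= arcsin(0.1760212)/pi = 0.05632273
Eclipse duration = 0.05632273 * 1142.1519 = 64.3291 min

64.3291 minutes


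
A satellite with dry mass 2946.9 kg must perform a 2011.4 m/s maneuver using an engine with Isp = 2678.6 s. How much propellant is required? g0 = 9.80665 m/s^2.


ve = Isp * g0 = 2678.6 * 9.80665 = 26268.092690 m/s
mass ratio = exp(dv/ve) = exp(2011.4/26268.092690) = 1.07957990
m_prop = m_dry * (mr - 1) = 2946.9 * (1.07957990 - 1)
m_prop = 234.5140 kg

234.5140 kg


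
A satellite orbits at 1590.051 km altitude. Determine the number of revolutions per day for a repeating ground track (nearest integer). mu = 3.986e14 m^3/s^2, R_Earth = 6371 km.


r = 7.961051e+06 m
T = 2*pi*sqrt(r^3/mu) = 7069.1440 s = 117.8191 min
revs/day = 1440 / 117.8191 = 12.2221
Rounded: 12 revolutions per day

12 revolutions per day


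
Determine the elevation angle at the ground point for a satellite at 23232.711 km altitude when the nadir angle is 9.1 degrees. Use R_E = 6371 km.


r = R_E + alt = 29603.7110 km
Law of sines in the satellite / Earth-center / ground-point triangle:
  sin(nadir)/R_E = sin(90 + el)/r  =>  cos(el) = (r/R_E)*sin(nadir)
cos(el) = (29603.7110 / 6371.0000) * sin(9.1 deg) = 0.7349028
el = arccos(0.7349028) = 42.7010 deg
(Earth-central angle = 90 - nadir - el = 38.1990 deg)

42.7010 degrees


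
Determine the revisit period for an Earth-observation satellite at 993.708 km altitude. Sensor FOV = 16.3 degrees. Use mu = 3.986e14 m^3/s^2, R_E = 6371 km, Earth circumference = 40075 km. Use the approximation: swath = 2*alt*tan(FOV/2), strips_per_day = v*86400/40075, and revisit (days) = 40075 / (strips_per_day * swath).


swath = 2*993.708*tan(0.1422443) = 284.6209 km
v = sqrt(mu/r) = 7356.8327 m/s = 7.3568 km/s
strips/day = v*86400/40075 = 7.3568*86400/40075 = 15.8610
coverage/day = strips * swath = 15.8610 * 284.6209 = 4514.3773 km
revisit = 40075 / 4514.3773 = 8.8772 days

8.8772 days


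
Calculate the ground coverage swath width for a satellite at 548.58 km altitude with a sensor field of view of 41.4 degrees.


FOV = 41.4 deg = 0.7225663 rad
swath = 2 * alt * tan(FOV/2) = 2 * 548.58 * tan(0.3612832)
swath = 2 * 548.58 * 0.3778685
swath = 414.5822 km

414.5822 km


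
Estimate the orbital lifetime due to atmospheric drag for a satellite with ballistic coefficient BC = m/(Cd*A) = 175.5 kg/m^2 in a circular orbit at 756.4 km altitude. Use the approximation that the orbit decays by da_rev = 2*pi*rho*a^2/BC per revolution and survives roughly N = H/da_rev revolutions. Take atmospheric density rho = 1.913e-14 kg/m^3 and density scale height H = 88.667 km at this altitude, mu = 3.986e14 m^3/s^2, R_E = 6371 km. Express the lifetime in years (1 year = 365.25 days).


a = R_E + alt = 7127.4000 km = 7.1274e+06 m
da_rev = 2*pi*rho*a^2/BC = 2*pi*1.913e-14*(7.1274e+06)^2/175.5 = 0.0347920471 m per revolution
N = H/da_rev = 88667.0000 m / 0.0347920471 m = 2.5484847e+06 revolutions
P = 2*pi*sqrt(a^3/mu) = 5988.3603 s
lifetime = N*P = 2.5484847e+06 * 5988.3603 = 1.5261245e+10 s = 176634.7750 days
years = 176634.7750 / 365.25 = 483.5997 years

483.5997 years


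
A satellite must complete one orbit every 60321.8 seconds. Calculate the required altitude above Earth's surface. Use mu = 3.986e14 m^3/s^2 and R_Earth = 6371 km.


T = 60321.8 s
r = (mu*T^2/(4*pi^2))^(1/3) = (3.986e14 * 60321.8^2 / (4*pi^2))^(1/3)
r = 3.3243651e+07 m = 33243.6510 km
alt = r - R_E = 33243.6510 - 6371 = 26872.6510 km

26872.6510 km


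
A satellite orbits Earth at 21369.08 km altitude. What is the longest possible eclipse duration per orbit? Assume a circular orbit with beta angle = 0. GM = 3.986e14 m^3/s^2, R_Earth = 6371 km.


r = 27740.0800 km
T = 766.3401 min
Eclipse fraction = arcsin(R_E/r)/pi = arcsin(6371.0000/27740.0800)/pi
= arcsin(0.2296677)/pi = 0.07376393
Eclipse duration = 0.07376393 * 766.3401 = 56.5283 min

56.5283 minutes


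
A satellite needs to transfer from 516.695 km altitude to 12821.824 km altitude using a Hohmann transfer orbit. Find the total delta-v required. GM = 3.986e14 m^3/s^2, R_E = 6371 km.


r1 = 6887.6950 km = 6.887695e+06 m
r2 = 19192.8240 km = 1.9192824e+07 m
dv1 = sqrt(mu/r1)*(sqrt(2*r2/(r1+r2)) - 1) = 1621.7515 m/s
dv2 = sqrt(mu/r2)*(1 - sqrt(2*r1/(r1+r2))) = 1245.1910 m/s
total dv = |dv1| + |dv2| = 1621.7515 + 1245.1910 = 2866.9425 m/s = 2.8669 km/s

2.8669 km/s


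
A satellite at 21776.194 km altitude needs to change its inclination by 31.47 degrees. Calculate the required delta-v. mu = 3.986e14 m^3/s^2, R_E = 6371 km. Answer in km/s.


r = 28147.1940 km = 2.8147194e+07 m
V = sqrt(mu/r) = 3763.1462 m/s
di = 31.47 deg = 0.5492551 rad
dV = 2*V*sin(di/2) = 2*3763.1462*sin(0.2746276)
dV = 2041.0437 m/s = 2.0410 km/s

2.0410 km/s


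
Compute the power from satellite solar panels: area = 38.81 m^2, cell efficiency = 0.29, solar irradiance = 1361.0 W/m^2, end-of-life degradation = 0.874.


P = area * eta * S * degradation
P = 38.81 * 0.29 * 1361.0 * 0.874
P = 13387.8611 W

13387.8611 W


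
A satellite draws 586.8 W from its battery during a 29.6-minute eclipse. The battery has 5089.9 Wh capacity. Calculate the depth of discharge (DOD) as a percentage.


E_used = P * t / 60 = 586.8 * 29.6 / 60 = 289.4880 Wh
DOD = E_used / E_total * 100 = 289.4880 / 5089.9 * 100
DOD = 5.6875 %

5.6875 %


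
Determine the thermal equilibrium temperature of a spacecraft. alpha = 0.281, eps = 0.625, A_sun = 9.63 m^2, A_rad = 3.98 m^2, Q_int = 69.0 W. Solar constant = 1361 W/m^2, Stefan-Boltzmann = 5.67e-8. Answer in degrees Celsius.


Numerator = alpha*S*A_sun + Q_int = 0.281*1361*9.63 + 69.0 = 3751.9068 W
Denominator = eps*sigma*A_rad = 0.625*5.67e-8*3.98 = 1.4104125e-07 W/K^4
T^4 = 2.6601486e+10 K^4
T = 403.8559 K = 130.7059 C

130.7059 degrees Celsius


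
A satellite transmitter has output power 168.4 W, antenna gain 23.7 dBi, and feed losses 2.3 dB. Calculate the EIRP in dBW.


Pt = 168.4 W = 22.2634 dBW
EIRP = Pt_dBW + Gt - losses = 22.2634 + 23.7 - 2.3 = 43.6634 dBW

43.6634 dBW


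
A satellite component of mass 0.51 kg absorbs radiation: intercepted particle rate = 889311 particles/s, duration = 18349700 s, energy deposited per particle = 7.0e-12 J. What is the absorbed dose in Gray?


Total energy deposited = rate * time * E_per
  = 889311 * 18349700 * 7.0e-12 = 114.2301 J
Dose = E_total / mass = 114.2301 / 0.51
Dose = 223.9806 Gy

223.9806 Gy


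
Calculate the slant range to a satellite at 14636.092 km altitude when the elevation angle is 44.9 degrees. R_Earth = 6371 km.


h = 14636.092 km, el = 44.9 deg
d = -R_E*sin(el) + sqrt((R_E*sin(el))^2 + 2*R_E*h + h^2)
d = -6371.0000*sin(0.7836528) + sqrt((6371.0000*0.7058716)^2 + 2*6371.0000*14636.092 + 14636.092^2)
d = 16019.5258 km

16019.5258 km


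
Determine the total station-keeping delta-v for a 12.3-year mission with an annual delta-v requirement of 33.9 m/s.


dV = rate * years = 33.9 * 12.3
dV = 416.9700 m/s

416.9700 m/s


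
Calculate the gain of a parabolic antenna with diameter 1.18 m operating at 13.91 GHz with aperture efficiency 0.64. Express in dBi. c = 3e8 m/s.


lambda = c/f = 3e8 / 1.391e+10 = 0.02156722 m
G = eta*(pi*D/lambda)^2 = 0.64*(pi*1.18/0.02156722)^2
G = 18908.4306 (linear)
G = 10*log10(18908.4306) = 42.7666 dBi

42.7666 dBi


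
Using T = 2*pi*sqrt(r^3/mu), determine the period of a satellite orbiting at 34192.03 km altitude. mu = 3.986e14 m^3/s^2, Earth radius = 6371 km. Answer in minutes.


r = 40563.0300 km = 4.056303e+07 m
T = 2*pi*sqrt(r^3/mu) = 2*pi*sqrt(6.6740763e+22 / 3.986e14)
T = 81303.0437 s = 1355.0507 min

1355.0507 minutes


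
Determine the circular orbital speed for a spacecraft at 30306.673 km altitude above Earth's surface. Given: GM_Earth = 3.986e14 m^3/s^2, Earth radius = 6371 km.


r = R_E + alt = 6371.0 + 30306.673 = 36677.6730 km = 3.6677673e+07 m
v = sqrt(mu/r) = sqrt(3.986e14 / 3.6677673e+07) = 3296.6114 m/s = 3.2966 km/s

3.2966 km/s


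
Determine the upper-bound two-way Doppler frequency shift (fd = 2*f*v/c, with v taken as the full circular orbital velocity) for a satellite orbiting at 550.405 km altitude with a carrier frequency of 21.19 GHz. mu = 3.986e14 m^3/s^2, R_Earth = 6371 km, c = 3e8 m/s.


r = 6.921405e+06 m
v = sqrt(mu/r) = 7588.7722 m/s (worst-case radial velocity)
f = 21.19 GHz = 2.119e+10 Hz
fd = 2*f*v/c = 2*2.119e+10*7588.7722/3.0e+08
fd = 1.0720406e+06 Hz

1.0720e+06 Hz


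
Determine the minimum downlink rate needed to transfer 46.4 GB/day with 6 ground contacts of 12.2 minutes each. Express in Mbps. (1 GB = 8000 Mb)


total contact time = 6 * 12.2 * 60 = 4392.0000 s
data = 46.4 GB = 371200.0000 Mb
rate = 371200.0000 / 4392.0000 = 84.5173 Mbps

84.5173 Mbps


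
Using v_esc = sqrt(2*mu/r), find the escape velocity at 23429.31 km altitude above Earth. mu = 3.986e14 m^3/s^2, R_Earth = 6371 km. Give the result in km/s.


r = 6371.0 + 23429.31 = 29800.3100 km = 2.980031e+07 m
v_esc = sqrt(2*mu/r) = sqrt(2*3.986e14 / 2.980031e+07)
v_esc = 5172.1755 m/s = 5.1722 km/s

5.1722 km/s


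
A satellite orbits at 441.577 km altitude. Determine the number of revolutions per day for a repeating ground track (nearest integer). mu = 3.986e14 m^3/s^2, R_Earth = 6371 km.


r = 6.812577e+06 m
T = 2*pi*sqrt(r^3/mu) = 5596.0084 s = 93.2668 min
revs/day = 1440 / 93.2668 = 15.4396
Rounded: 15 revolutions per day

15 revolutions per day


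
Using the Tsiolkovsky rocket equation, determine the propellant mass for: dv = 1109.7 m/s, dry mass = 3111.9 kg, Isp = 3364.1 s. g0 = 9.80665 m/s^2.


ve = Isp * g0 = 3364.1 * 9.80665 = 32990.551265 m/s
mass ratio = exp(dv/ve) = exp(1109.7/32990.551265) = 1.03420902
m_prop = m_dry * (mr - 1) = 3111.9 * (1.03420902 - 1)
m_prop = 106.4551 kg

106.4551 kg


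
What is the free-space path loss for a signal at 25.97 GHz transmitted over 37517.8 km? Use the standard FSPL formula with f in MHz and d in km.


f = 25.97 GHz = 25970.0000 MHz
d = 37517.8 km
FSPL = 32.44 + 20*log10(25970.0000) + 20*log10(37517.8)
FSPL = 32.44 + 88.2894 + 91.4847
FSPL = 212.2142 dB

212.2142 dB


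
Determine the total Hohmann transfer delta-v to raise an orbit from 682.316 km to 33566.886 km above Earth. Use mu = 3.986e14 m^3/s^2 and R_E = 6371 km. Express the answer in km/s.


r1 = 7053.3160 km = 7.053316e+06 m
r2 = 39937.8860 km = 3.9937886e+07 m
dv1 = sqrt(mu/r1)*(sqrt(2*r2/(r1+r2)) - 1) = 2283.5443 m/s
dv2 = sqrt(mu/r2)*(1 - sqrt(2*r1/(r1+r2))) = 1428.2627 m/s
total dv = |dv1| + |dv2| = 2283.5443 + 1428.2627 = 3711.8070 m/s = 3.7118 km/s

3.7118 km/s


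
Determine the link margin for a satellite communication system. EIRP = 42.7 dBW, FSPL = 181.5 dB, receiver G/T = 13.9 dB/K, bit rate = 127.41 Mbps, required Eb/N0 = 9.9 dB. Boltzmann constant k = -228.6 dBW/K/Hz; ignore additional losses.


C/N0 = EIRP - FSPL + G/T - k = 42.7 - 181.5 + 13.9 - (-228.6)
C/N0 = 103.7000 dB-Hz
R_b = 127.41 Mbps = 1.2741e+08 bps -> 10*log10(R_b) = 81.0520 dB-Hz
Eb/N0 = C/N0 - 10*log10(R_b) = 103.7000 - 81.0520 = 22.6480 dB
Margin = Eb/N0 - Eb/N0_req = 22.6480 - 9.9 = 12.7480 dB (link closes)

12.7480 dB


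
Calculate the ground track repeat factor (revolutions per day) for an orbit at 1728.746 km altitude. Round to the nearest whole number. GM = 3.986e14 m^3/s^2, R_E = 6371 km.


r = 8.099746e+06 m
T = 2*pi*sqrt(r^3/mu) = 7254.6810 s = 120.9114 min
revs/day = 1440 / 120.9114 = 11.9096
Rounded: 12 revolutions per day

12 revolutions per day


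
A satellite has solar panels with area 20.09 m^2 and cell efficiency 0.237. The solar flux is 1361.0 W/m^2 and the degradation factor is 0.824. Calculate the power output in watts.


P = area * eta * S * degradation
P = 20.09 * 0.237 * 1361.0 * 0.824
P = 5339.6602 W

5339.6602 W


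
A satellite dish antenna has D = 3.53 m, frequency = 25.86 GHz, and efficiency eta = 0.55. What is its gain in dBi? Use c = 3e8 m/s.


lambda = c/f = 3e8 / 2.586e+10 = 0.01160093 m
G = eta*(pi*D/lambda)^2 = 0.55*(pi*3.53/0.01160093)^2
G = 502604.5054 (linear)
G = 10*log10(502604.5054) = 57.0123 dBi

57.0123 dBi


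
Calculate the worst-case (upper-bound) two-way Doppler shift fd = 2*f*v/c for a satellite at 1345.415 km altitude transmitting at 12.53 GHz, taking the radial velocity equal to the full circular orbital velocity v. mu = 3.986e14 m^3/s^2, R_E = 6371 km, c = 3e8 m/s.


r = 7.716415e+06 m
v = sqrt(mu/r) = 7187.2187 m/s (worst-case radial velocity)
f = 12.53 GHz = 1.253e+10 Hz
fd = 2*f*v/c = 2*1.253e+10*7187.2187/3.0e+08
fd = 600372.3336 Hz

600372.3336 Hz


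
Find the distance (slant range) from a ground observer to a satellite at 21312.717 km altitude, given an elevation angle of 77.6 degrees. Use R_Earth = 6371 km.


h = 21312.717 km, el = 77.6 deg
d = -R_E*sin(el) + sqrt((R_E*sin(el))^2 + 2*R_E*h + h^2)
d = -6371.0000*sin(1.3544) + sqrt((6371.0000*0.9766723)^2 + 2*6371.0000*21312.717 + 21312.717^2)
d = 21427.5133 km

21427.5133 km


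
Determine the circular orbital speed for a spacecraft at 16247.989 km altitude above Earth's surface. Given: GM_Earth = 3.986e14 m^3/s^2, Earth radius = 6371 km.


r = R_E + alt = 6371.0 + 16247.989 = 22618.9890 km = 2.2618989e+07 m
v = sqrt(mu/r) = sqrt(3.986e14 / 2.2618989e+07) = 4197.8996 m/s = 4.1979 km/s

4.1979 km/s


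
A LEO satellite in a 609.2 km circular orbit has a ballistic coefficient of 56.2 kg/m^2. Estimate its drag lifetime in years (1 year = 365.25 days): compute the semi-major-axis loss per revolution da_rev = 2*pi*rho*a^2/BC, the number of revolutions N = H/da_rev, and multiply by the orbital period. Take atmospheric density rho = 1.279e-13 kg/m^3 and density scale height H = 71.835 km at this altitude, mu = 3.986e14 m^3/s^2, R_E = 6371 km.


a = R_E + alt = 6980.2000 km = 6.9802e+06 m
da_rev = 2*pi*rho*a^2/BC = 2*pi*1.279e-13*(6.9802e+06)^2/56.2 = 0.696706448 m per revolution
N = H/da_rev = 71835.0000 m / 0.696706448 m = 103106.5525 revolutions
P = 2*pi*sqrt(a^3/mu) = 5803.8078 s
lifetime = N*P = 103106.5525 * 5803.8078 = 5.9841061e+08 s = 6926.0488 days
years = 6926.0488 / 365.25 = 18.9625 years

18.9625 years


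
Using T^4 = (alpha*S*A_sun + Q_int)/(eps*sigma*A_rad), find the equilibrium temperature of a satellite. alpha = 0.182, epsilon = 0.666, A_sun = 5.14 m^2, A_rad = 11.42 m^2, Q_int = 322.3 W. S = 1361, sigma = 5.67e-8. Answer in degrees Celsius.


Numerator = alpha*S*A_sun + Q_int = 0.182*1361*5.14 + 322.3 = 1595.4883 W
Denominator = eps*sigma*A_rad = 0.666*5.67e-8*11.42 = 4.3124432e-07 W/K^4
T^4 = 3.6997317e+09 K^4
T = 246.6281 K = -26.5219 C

-26.5219 degrees Celsius


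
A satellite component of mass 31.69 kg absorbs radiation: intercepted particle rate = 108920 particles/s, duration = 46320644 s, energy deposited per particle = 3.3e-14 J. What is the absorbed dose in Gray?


Total energy deposited = rate * time * E_per
  = 108920 * 46320644 * 3.3e-14 = 0.1664931 J
Dose = E_total / mass = 0.1664931 / 31.69
Dose = 0.005253805 Gy

0.0053 Gy


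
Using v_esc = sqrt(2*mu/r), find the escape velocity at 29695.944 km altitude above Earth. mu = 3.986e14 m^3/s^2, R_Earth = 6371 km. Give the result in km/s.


r = 6371.0 + 29695.944 = 36066.9440 km = 3.6066944e+07 m
v_esc = sqrt(2*mu/r) = sqrt(2*3.986e14 / 3.6066944e+07)
v_esc = 4701.4192 m/s = 4.7014 km/s

4.7014 km/s


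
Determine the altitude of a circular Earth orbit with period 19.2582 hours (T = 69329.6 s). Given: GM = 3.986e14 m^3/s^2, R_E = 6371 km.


T = 69329.6 s
r = (mu*T^2/(4*pi^2))^(1/3) = (3.986e14 * 69329.6^2 / (4*pi^2))^(1/3)
r = 3.6475813e+07 m = 36475.8131 km
alt = r - R_E = 36475.8131 - 6371 = 30104.8131 km

30104.8131 km


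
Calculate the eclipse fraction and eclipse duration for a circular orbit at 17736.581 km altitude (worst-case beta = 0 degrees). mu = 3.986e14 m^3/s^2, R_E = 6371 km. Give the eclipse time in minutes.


r = 24107.5810 km
T = 620.8553 min
Eclipse fraction = arcsin(R_E/r)/pi = arcsin(6371.0000/24107.5810)/pi
= arcsin(0.2642737)/pi = 0.08513223
Eclipse duration = 0.08513223 * 620.8553 = 52.8548 min

52.8548 minutes


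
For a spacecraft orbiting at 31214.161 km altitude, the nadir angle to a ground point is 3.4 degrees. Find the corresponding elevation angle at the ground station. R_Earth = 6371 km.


r = R_E + alt = 37585.1610 km
Law of sines in the satellite / Earth-center / ground-point triangle:
  sin(nadir)/R_E = sin(90 + el)/r  =>  cos(el) = (r/R_E)*sin(nadir)
cos(el) = (37585.1610 / 6371.0000) * sin(3.4 deg) = 0.3498728
el = arccos(0.3498728) = 69.5205 deg
(Earth-central angle = 90 - nadir - el = 17.0795 deg)

69.5205 degrees


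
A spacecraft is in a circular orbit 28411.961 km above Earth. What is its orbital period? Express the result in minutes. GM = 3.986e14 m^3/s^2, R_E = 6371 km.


r = 34782.9610 km = 3.4782961e+07 m
T = 2*pi*sqrt(r^3/mu) = 2*pi*sqrt(4.2082318e+22 / 3.986e14)
T = 64559.6320 s = 1075.9939 min

1075.9939 minutes


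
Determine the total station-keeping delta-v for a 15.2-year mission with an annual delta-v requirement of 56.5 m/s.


dV = rate * years = 56.5 * 15.2
dV = 858.8000 m/s

858.8000 m/s


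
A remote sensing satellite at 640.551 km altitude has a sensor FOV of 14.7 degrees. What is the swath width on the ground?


FOV = 14.7 deg = 0.2565634 rad
swath = 2 * alt * tan(FOV/2) = 2 * 640.551 * tan(0.1282817)
swath = 2 * 640.551 * 0.12899
swath = 165.2494 km

165.2494 km


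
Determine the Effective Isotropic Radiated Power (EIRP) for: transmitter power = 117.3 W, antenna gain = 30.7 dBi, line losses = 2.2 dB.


Pt = 117.3 W = 20.6930 dBW
EIRP = Pt_dBW + Gt - losses = 20.6930 + 30.7 - 2.2 = 49.1930 dBW

49.1930 dBW


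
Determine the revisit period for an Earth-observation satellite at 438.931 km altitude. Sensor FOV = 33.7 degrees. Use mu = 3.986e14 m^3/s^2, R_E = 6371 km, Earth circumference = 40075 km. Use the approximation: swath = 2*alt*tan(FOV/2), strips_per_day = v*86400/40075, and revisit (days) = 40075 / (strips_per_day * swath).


swath = 2*438.931*tan(0.294088) = 265.8783 km
v = sqrt(mu/r) = 7650.6316 m/s = 7.6506 km/s
strips/day = v*86400/40075 = 7.6506*86400/40075 = 16.4944
coverage/day = strips * swath = 16.4944 * 265.8783 = 4385.5129 km
revisit = 40075 / 4385.5129 = 9.1380 days

9.1380 days


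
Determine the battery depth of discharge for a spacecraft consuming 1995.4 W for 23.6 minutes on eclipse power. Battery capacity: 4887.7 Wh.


E_used = P * t / 60 = 1995.4 * 23.6 / 60 = 784.8573 Wh
DOD = E_used / E_total * 100 = 784.8573 / 4887.7 * 100
DOD = 16.0578 %

16.0578 %


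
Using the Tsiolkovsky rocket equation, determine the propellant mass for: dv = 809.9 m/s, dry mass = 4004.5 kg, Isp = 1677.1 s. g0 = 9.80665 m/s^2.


ve = Isp * g0 = 1677.1 * 9.80665 = 16446.732715 m/s
mass ratio = exp(dv/ve) = exp(809.9/16446.732715) = 1.05047645
m_prop = m_dry * (mr - 1) = 4004.5 * (1.05047645 - 1)
m_prop = 202.1329 kg

202.1329 kg


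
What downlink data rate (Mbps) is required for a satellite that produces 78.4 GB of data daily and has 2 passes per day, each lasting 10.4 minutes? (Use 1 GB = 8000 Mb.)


total contact time = 2 * 10.4 * 60 = 1248.0000 s
data = 78.4 GB = 627200.0000 Mb
rate = 627200.0000 / 1248.0000 = 502.5641 Mbps

502.5641 Mbps


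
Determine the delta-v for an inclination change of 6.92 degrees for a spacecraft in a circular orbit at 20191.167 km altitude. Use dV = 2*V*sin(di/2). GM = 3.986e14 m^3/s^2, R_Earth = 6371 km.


r = 26562.1670 km = 2.6562167e+07 m
V = sqrt(mu/r) = 3873.7973 m/s
di = 6.92 deg = 0.1207768 rad
dV = 2*V*sin(di/2) = 2*3873.7973*sin(0.06038839)
dV = 467.5805 m/s = 0.4675805 km/s

0.4676 km/s
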